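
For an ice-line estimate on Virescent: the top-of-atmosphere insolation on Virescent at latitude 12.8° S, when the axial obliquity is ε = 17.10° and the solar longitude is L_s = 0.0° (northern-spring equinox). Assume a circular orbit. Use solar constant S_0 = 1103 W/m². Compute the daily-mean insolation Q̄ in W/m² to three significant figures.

Q̄ ≈ 342 W/m²

Solar declination: sin δ = sin ε · sin L_s = sin 17.10° × sin 0.0° = 0.00000, so δ = +0.000°.
cos h₀ = −tan(-12.8°) tan(+0.000°) = 0.0000, h₀ = 1.5708 rad.
Bracket: h₀ sin ϕ sin δ + cos ϕ cos δ sin h₀ = 1.5708×-0.22155×0.00000 + 0.97515×1.00000×1.00000 = -0.000000 + 0.975150 = 0.975150.
Q̄ = (S_0/π) × [bracket] = (1103/π) × 0.975150 = 342.4 W/m².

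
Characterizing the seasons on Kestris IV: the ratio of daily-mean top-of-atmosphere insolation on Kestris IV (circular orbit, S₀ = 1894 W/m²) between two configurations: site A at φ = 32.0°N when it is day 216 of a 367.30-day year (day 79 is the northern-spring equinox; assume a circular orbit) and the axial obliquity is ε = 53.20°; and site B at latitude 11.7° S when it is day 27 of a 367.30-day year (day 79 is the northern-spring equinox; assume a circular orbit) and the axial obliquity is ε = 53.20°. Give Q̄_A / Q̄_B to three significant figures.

Q̄_A / Q̄_B ≈ 1.27

— Configuration A (φ=+32.0°):
Solar longitude: λ_s = 360° × (216 − 79)/367.30 = 134.277°.
sin δ = sin 53.20° × sin 134.277° = 0.57330, so δ = +34.981°.
cos H₀ = −tan(+32.0°) tan(+34.981°) = -0.4372, H₀ = 2.0233 rad.
Bracket: H₀ sin φ sin δ + cos φ cos δ sin H₀ = 2.0233×0.52992×0.57330 + 0.84805×0.81935×0.89935 = 0.614685 + 0.624913 = 1.239598.
Q̄ = (S₀/π) × [bracket] = (1894/π) × 1.239598 = 747.33 W/m².
— Configuration B (φ=-11.7°):
Solar longitude: λ_s = 360° × (27 − 79)/367.30 = -50.967°, i.e. -50.967° + 360° = 309.033°.
sin δ = sin 53.20° × sin 309.033° = -0.62199, so δ = -38.462°.
cos H₀ = −tan(-11.7°) tan(-38.462°) = -0.1645, H₀ = 1.7360 rad.
Bracket: H₀ sin φ sin δ + cos φ cos δ sin H₀ = 1.7360×-0.20279×-0.62199 + 0.97922×0.78302×0.98638 = 0.218967 + 0.756306 = 0.975273.
Q̄ = (S₀/π) × [bracket] = (1894/π) × 0.975273 = 587.97 W/m².
Ratio Q̄_A / Q̄_B = 747.33 / 587.97 = 1.271.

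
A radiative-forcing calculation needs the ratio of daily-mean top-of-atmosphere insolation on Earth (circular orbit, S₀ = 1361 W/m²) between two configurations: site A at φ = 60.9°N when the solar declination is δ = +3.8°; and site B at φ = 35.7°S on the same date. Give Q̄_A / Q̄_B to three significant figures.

— Configuration A (φ=+60.9°):
cos H₀ = −tan(+60.9°) tan(+3.800°) = -0.1193, H₀ = 1.6904 rad.
Bracket: H₀ sin φ sin δ + cos φ cos δ sin H₀ = 1.6904×0.87377×0.06627 + 0.48634×0.99780×0.99285 = 0.097882 + 0.481800 = 0.579682.
Q̄ = (S₀/π) × [bracket] = (1361/π) × 0.579682 = 251.13 W/m².
— Configuration B (φ=-35.7°):
cos H₀ = −tan(-35.7°) tan(+3.800°) = 0.0477, H₀ = 1.5231 rad.
Bracket: H₀ sin φ sin δ + cos φ cos δ sin H₀ = 1.5231×-0.58354×0.06627 + 0.81208×0.99780×0.99886 = -0.058900 + 0.809370 = 0.750470.
Q̄ = (S₀/π) × [bracket] = (1361/π) × 0.750470 = 325.12 W/m².
Ratio Q̄_A / Q̄_B = 251.13 / 325.12 = 0.7724.

Q̄_A / Q̄_B ≈ 0.772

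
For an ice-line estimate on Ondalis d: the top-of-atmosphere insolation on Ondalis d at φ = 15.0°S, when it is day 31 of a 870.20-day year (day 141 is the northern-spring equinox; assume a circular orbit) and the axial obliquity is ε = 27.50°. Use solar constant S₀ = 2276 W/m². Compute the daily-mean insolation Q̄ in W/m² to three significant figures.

Solar longitude: λ_s = 360° × (31 − 141)/870.20 = -45.507°, i.e. -45.507° + 360° = 314.493°.
sin δ = sin 27.50° × sin 314.493° = -0.32938, so δ = -19.231°.
cos H₀ = −tan(-15.0°) tan(-19.231°) = -0.0935, H₀ = 1.6644 rad.
Bracket: H₀ sin φ sin δ + cos φ cos δ sin H₀ = 1.6644×-0.25882×-0.32938 + 0.96593×0.94420×0.99562 = 0.141890 + 0.908036 = 1.049926.
Q̄ = (S₀/π) × [bracket] = (2276/π) × 1.049926 = 760.6 W/m².

Q̄ ≈ 761 W/m²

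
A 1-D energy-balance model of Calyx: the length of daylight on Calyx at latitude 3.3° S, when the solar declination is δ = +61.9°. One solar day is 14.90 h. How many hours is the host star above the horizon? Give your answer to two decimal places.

6.94 h

cos H₀ = −tan φ · tan δ = −tan(-3.3°) × tan(+61.900°) = 0.1080, so H₀ = 1.4626 rad = 83.80°.
Daylight = 2H₀/(2π) × 14.90 h = (1.4626/π) × 14.90 = 6.94 h.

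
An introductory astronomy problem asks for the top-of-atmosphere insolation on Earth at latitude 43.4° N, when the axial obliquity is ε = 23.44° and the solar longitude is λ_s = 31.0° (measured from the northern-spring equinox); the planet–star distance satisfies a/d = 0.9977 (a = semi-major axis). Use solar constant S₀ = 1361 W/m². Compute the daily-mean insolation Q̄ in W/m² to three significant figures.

Solar declination: sin δ = sin ε · sin λ_s = sin 23.44° × sin 31.0° = 0.20488, so δ = +11.822°.
cos H₀ = −tan(+43.4°) tan(+11.822°) = -0.1979, H₀ = 1.7701 rad.
Bracket: H₀ sin φ sin δ + cos φ cos δ sin H₀ = 1.7701×0.68709×0.20488 + 0.72657×0.97879×0.98021 = 0.249179 + 0.697086 = 0.946265.
Inverse-square distance factor (a/d)² = 0.9977² = 0.995405.
Q̄ = (S₀/π) × 0.995405 × [bracket] = (1361/π) × 0.995405 × 0.946265 = 408.1 W/m².

Q̄ ≈ 408 W/m²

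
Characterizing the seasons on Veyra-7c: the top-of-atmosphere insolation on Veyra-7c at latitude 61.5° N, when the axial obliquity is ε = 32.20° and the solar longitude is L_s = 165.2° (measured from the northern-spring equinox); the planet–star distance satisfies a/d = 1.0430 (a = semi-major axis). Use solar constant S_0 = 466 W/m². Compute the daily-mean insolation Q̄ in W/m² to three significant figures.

Q̄ ≈ 109 W/m²

Solar declination: sin δ = sin ε · sin L_s = sin 32.20° × sin 165.2° = 0.13612, so δ = +7.823°.
cos h₀ = −tan(+61.5°) tan(+7.823°) = -0.2531, h₀ = 1.8266 rad.
Bracket: h₀ sin ϕ sin δ + cos ϕ cos δ sin h₀ = 1.8266×0.87882×0.13612 + 0.47716×0.99069×0.96745 = 0.218507 + 0.457331 = 0.675838.
Inverse-square distance factor (a/d)² = 1.0430² = 1.087849.
Q̄ = (S_0/π) × 1.087849 × [bracket] = (466/π) × 1.087849 × 0.675838 = 109.1 W/m².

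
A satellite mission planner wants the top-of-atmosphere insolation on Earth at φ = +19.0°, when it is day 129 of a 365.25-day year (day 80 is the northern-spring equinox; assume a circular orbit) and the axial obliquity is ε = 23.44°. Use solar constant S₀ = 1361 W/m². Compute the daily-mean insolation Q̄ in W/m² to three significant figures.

Q̄ ≈ 459 W/m²

Solar longitude: λ_s = 360° × (129 − 80)/365.25 = 48.296°.
sin δ = sin 23.44° × sin 48.296° = 0.29698, so δ = +17.277°.
cos H₀ = −tan(+19.0°) tan(+17.277°) = -0.1071, H₀ = 1.6781 rad.
Bracket: H₀ sin φ sin δ + cos φ cos δ sin H₀ = 1.6781×0.32557×0.29698 + 0.94552×0.95488×0.99425 = 0.162252 + 0.897667 = 1.059919.
Q̄ = (S₀/π) × [bracket] = (1361/π) × 1.059919 = 459.2 W/m².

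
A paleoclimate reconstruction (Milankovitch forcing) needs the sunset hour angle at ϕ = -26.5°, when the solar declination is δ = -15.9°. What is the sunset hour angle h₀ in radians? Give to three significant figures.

h₀ = 1.71 rad

cos h₀ = −tan ϕ · tan δ = −tan(-26.5°) × tan(-15.900°) = -0.1420, so h₀ = 1.7133 rad = 98.17°.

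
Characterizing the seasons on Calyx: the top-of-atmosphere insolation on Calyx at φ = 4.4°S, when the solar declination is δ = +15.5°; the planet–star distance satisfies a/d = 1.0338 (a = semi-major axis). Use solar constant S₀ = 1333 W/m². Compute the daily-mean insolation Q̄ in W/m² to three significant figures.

cos H₀ = −tan(-4.4°) tan(+15.500°) = 0.0213, H₀ = 1.5495 rad.
Bracket: H₀ sin φ sin δ + cos φ cos δ sin H₀ = 1.5495×-0.07672×0.26724 + 0.99705×0.96363×0.99977 = -0.031769 + 0.960566 = 0.928797.
Inverse-square distance factor (a/d)² = 1.0338² = 1.068742.
Q̄ = (S₀/π) × 1.068742 × [bracket] = (1333/π) × 1.068742 × 0.928797 = 421.2 W/m².

Q̄ ≈ 421 W/m²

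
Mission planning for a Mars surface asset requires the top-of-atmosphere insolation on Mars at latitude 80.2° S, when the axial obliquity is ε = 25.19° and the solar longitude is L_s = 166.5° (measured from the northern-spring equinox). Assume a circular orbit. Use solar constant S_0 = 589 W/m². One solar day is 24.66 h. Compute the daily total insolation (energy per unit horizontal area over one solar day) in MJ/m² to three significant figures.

Solar declination: sin δ = sin ε · sin L_s = sin 25.19° × sin 166.5° = 0.09936, so δ = +5.702°.
cos h₀ = −tan(-80.2°) tan(+5.702°) = 0.5781, h₀ = 0.9544 rad.
Bracket: h₀ sin ϕ sin δ + cos ϕ cos δ sin h₀ = 0.9544×-0.98541×0.09936 + 0.17021×0.99505×0.81597 = -0.093446 + 0.138199 = 0.044753.
Q̄ = (S_0/π) × [bracket] = (589/π) × 0.044753 = 8.3905 W/m².
Daily total = Q̄ × 24.66 h × 3600 s/h = 8.3905 × 24.66 × 3600 / 10⁶ = 0.7449 MJ/m².

0.745 MJ/m²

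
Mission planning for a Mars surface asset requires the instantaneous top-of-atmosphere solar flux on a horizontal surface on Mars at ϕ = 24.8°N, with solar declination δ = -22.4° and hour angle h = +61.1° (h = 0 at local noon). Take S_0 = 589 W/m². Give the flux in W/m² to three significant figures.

cos θ_z = sin ϕ sin δ + cos ϕ cos δ cos h = -0.159841 + 0.405610 = 0.245769.
Flux = S_0 · cos θ_z = 589 × 0.245769 = 144.8 W/m².

145 W/m²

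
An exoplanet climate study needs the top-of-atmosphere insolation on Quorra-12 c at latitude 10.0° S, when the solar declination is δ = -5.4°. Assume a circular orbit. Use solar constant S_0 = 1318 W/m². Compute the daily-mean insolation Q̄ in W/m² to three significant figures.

cos h₀ = −tan(-10.0°) tan(-5.400°) = -0.0167, h₀ = 1.5875 rad.
Bracket: h₀ sin ϕ sin δ + cos ϕ cos δ sin h₀ = 1.5875×-0.17365×-0.09411 + 0.98481×0.99556×0.99986 = 0.025943 + 0.980300 = 1.006243.
Q̄ = (S_0/π) × [bracket] = (1318/π) × 1.006243 = 422.2 W/m².

Q̄ ≈ 422 W/m²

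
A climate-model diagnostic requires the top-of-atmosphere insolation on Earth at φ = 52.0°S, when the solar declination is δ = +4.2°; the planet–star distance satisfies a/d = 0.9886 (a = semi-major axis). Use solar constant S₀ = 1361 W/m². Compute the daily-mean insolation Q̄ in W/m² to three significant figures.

cos H₀ = −tan(-52.0°) tan(+4.200°) = 0.0940, H₀ = 1.4767 rad.
Bracket: H₀ sin φ sin δ + cos φ cos δ sin H₀ = 1.4767×-0.78801×0.07324 + 0.61566×0.99731×0.99557 = -0.085226 + 0.611284 = 0.526058.
Inverse-square distance factor (a/d)² = 0.9886² = 0.977330.
Q̄ = (S₀/π) × 0.977330 × [bracket] = (1361/π) × 0.977330 × 0.526058 = 222.7 W/m².

Q̄ ≈ 223 W/m²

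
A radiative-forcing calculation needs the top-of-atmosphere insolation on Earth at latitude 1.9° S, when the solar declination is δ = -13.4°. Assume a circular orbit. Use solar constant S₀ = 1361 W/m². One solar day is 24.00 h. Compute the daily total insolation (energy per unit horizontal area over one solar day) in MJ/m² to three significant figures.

cos H₀ = −tan(-1.9°) tan(-13.400°) = -0.0079, H₀ = 1.5787 rad.
Bracket: H₀ sin φ sin δ + cos φ cos δ sin H₀ = 1.5787×-0.03316×-0.23175 + 0.99945×0.97278×0.99997 = 0.012132 + 0.972216 = 0.984348.
Q̄ = (S₀/π) × [bracket] = (1361/π) × 0.984348 = 426.44 W/m².
Daily total = Q̄ × 24.00 h × 3600 s/h = 426.44 × 24.00 × 3600 / 10⁶ = 36.84 MJ/m².

36.8 MJ/m²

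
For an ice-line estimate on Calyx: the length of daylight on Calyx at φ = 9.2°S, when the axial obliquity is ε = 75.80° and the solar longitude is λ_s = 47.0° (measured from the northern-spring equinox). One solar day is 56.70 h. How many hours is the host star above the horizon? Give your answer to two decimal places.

25.40 h

Solar declination: sin δ = sin ε · sin λ_s = sin 75.80° × sin 47.0° = 0.70901, so δ = +45.154°.
cos H₀ = −tan φ · tan δ = −tan(-9.2°) × tan(+45.154°) = 0.1628, so H₀ = 1.4072 rad = 80.63°.
Daylight = 2H₀/(2π) × 56.70 h = (1.4072/π) × 56.70 = 25.40 h.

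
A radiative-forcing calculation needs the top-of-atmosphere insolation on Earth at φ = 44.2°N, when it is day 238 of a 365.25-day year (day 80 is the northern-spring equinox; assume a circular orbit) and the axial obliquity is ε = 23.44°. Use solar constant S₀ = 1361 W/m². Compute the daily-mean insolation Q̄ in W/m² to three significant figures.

Q̄ ≈ 388 W/m²

Solar longitude: λ_s = 360° × (238 − 80)/365.25 = 155.729°.
sin δ = sin 23.44° × sin 155.729° = 0.16351, so δ = +9.411°.
cos H₀ = −tan(+44.2°) tan(+9.411°) = -0.1612, H₀ = 1.7327 rad.
Bracket: H₀ sin φ sin δ + cos φ cos δ sin H₀ = 1.7327×0.69717×0.16351 + 0.71691×0.98654×0.98693 = 0.197518 + 0.698016 = 0.895534.
Q̄ = (S₀/π) × [bracket] = (1361/π) × 0.895534 = 388.0 W/m².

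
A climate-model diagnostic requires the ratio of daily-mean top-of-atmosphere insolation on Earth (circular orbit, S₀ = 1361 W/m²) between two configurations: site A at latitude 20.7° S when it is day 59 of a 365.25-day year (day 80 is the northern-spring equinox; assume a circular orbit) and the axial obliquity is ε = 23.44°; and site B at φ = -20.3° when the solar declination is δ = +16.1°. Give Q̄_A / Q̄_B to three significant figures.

— Configuration A (φ=-20.7°):
Solar longitude: λ_s = 360° × (59 − 80)/365.25 = -20.698°, i.e. -20.698° + 360° = 339.302°.
sin δ = sin 23.44° × sin 339.302° = -0.14060, so δ = -8.082°.
cos H₀ = −tan(-20.7°) tan(-8.082°) = -0.0537, H₀ = 1.6245 rad.
Bracket: H₀ sin φ sin δ + cos φ cos δ sin H₀ = 1.6245×-0.35347×-0.14060 + 0.93544×0.99007×0.99856 = 0.080734 + 0.924817 = 1.005551.
Q̄ = (S₀/π) × [bracket] = (1361/π) × 1.005551 = 435.62 W/m².
— Configuration B (φ=-20.3°):
cos H₀ = −tan(-20.3°) tan(+16.100°) = 0.1068, H₀ = 1.4638 rad.
Bracket: H₀ sin φ sin δ + cos φ cos δ sin H₀ = 1.4638×-0.34694×0.27731 + 0.93789×0.96078×0.99428 = -0.140832 + 0.895952 = 0.755120.
Q̄ = (S₀/π) × [bracket] = (1361/π) × 0.755120 = 327.13 W/m².
Ratio Q̄_A / Q̄_B = 435.62 / 327.13 = 1.332.

Q̄_A / Q̄_B ≈ 1.33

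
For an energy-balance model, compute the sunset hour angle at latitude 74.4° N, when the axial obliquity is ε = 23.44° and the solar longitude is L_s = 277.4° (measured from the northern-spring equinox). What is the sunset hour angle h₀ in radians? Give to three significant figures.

Solar declination: sin δ = sin ε · sin L_s = sin 23.44° × sin 277.4° = -0.39448, so δ = -23.233°.
cos h₀ = −tan ϕ · tan δ = 1.5375 ≥ 1, so the Sun never rises (polar night) and h₀ = 0.

h₀ = 0.00 rad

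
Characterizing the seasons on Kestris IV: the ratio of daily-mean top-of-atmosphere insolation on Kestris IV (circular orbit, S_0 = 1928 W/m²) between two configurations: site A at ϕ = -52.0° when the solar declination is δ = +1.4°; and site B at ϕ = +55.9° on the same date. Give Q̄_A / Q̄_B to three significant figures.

— Configuration A (ϕ=-52.0°):
cos h₀ = −tan(-52.0°) tan(+1.400°) = 0.0313, h₀ = 1.5395 rad.
Bracket: h₀ sin ϕ sin δ + cos ϕ cos δ sin h₀ = 1.5395×-0.78801×0.02443 + 0.61566×0.99970×0.99951 = -0.029637 + 0.615174 = 0.585537.
Q̄ = (S_0/π) × [bracket] = (1928/π) × 0.585537 = 359.34 W/m².
— Configuration B (ϕ=+55.9°):
cos h₀ = −tan(+55.9°) tan(+1.400°) = -0.0361, h₀ = 1.6069 rad.
Bracket: h₀ sin ϕ sin δ + cos ϕ cos δ sin h₀ = 1.6069×0.82806×0.02443 + 0.56064×0.99970×0.99935 = 0.032507 + 0.560108 = 0.592615.
Q̄ = (S_0/π) × [bracket] = (1928/π) × 0.592615 = 363.69 W/m².
Ratio Q̄_A / Q̄_B = 359.34 / 363.69 = 0.9880.

Q̄_A / Q̄_B ≈ 0.988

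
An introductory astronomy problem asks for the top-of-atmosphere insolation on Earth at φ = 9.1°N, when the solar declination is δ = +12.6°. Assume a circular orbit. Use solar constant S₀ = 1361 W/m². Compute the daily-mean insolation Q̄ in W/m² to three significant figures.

Q̄ ≈ 441 W/m²

cos H₀ = −tan(+9.1°) tan(+12.600°) = -0.0358, H₀ = 1.6066 rad.
Bracket: H₀ sin φ sin δ + cos φ cos δ sin H₀ = 1.6066×0.15816×0.21814 + 0.98741×0.97592×0.99936 = 0.055429 + 0.963016 = 1.018445.
Q̄ = (S₀/π) × [bracket] = (1361/π) × 1.018445 = 441.2 W/m².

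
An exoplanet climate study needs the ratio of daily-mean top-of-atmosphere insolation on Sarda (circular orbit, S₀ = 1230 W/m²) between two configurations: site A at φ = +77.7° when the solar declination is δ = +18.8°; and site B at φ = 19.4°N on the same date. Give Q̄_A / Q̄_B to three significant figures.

— Configuration A (φ=+77.7°):
cos H₀ = −tan(+77.7°) tan(+18.800°) = -1.5613 ≤ −1 ⇒ polar day, H₀ = π.
Bracket: H₀ sin φ sin δ + cos φ cos δ sin H₀ = 3.1416×0.97705×0.32227 + 0.21303×0.94665×0.00000 = 0.989208 + 0.000000 = 0.989208.
Q̄ = (S₀/π) × [bracket] = (1230/π) × 0.989208 = 387.30 W/m².
— Configuration B (φ=+19.4°):
cos H₀ = −tan(+19.4°) tan(+18.800°) = -0.1199, H₀ = 1.6910 rad.
Bracket: H₀ sin φ sin δ + cos φ cos δ sin H₀ = 1.6910×0.33216×0.32227 + 0.94322×0.94665×0.99279 = 0.181013 + 0.886461 = 1.067474.
Q̄ = (S₀/π) × [bracket] = (1230/π) × 1.067474 = 417.94 W/m².
Ratio Q̄_A / Q̄_B = 387.30 / 417.94 = 0.9267.

Q̄_A / Q̄_B ≈ 0.927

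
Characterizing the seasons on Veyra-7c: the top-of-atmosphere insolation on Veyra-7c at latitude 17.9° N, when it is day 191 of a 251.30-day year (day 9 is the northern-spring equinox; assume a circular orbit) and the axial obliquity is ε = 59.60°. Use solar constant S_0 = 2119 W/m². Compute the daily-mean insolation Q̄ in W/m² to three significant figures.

Q̄ ≈ 107 W/m²

Solar longitude: L_s = 360° × (191 − 9)/251.30 = 260.724°.
sin δ = sin 59.60° × sin 260.724° = -0.85124, so δ = -58.346°.
cos h₀ = −tan(+17.9°) tan(-58.346°) = 0.5239, h₀ = 1.0194 rad.
Bracket: h₀ sin ϕ sin δ + cos ϕ cos δ sin h₀ = 1.0194×0.30736×-0.85124 + 0.95159×0.52478×0.85177 = -0.266713 + 0.425353 = 0.158640.
Q̄ = (S_0/π) × [bracket] = (2119/π) × 0.158640 = 107.0 W/m².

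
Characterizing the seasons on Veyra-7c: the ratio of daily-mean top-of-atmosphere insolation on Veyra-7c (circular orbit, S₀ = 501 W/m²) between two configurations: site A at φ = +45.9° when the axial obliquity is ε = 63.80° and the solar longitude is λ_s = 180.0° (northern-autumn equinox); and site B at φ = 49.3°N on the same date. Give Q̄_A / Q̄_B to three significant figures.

— Configuration A (φ=+45.9°):
Solar declination: sin δ = sin ε · sin λ_s = sin 63.80° × sin 180.0° = 0.00000, so δ = +0.000°.
cos H₀ = −tan(+45.9°) tan(+0.000°) = -0.0000, H₀ = 1.5708 rad.
Bracket: H₀ sin φ sin δ + cos φ cos δ sin H₀ = 1.5708×0.71813×0.00000 + 0.69591×1.00000×1.00000 = 0.000000 + 0.695910 = 0.695910.
Q̄ = (S₀/π) × [bracket] = (501/π) × 0.695910 = 110.98 W/m².
— Configuration B (φ=+49.3°):
cos H₀ = −tan(+49.3°) tan(+0.000°) = -0.0000, H₀ = 1.5708 rad.
Bracket: H₀ sin φ sin δ + cos φ cos δ sin H₀ = 1.5708×0.75813×0.00000 + 0.65210×1.00000×1.00000 = 0.000000 + 0.652100 = 0.652100.
Q̄ = (S₀/π) × [bracket] = (501/π) × 0.652100 = 103.99 W/m².
Ratio Q̄_A / Q̄_B = 110.98 / 103.99 = 1.067.

Q̄_A / Q̄_B ≈ 1.07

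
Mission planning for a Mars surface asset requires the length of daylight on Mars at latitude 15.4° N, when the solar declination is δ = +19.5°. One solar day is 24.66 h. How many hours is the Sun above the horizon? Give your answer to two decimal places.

cos h₀ = −tan ϕ · tan δ = −tan(+15.4°) × tan(+19.500°) = -0.0975, so h₀ = 1.6685 rad = 95.60°.
Daylight = 2h₀/(2π) × 24.66 h = (1.6685/π) × 24.66 = 13.10 h.

13.10 h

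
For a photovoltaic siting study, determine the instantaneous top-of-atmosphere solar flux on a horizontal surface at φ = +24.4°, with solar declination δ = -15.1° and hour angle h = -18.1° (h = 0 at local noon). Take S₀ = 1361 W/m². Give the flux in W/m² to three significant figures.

cos θ_z = sin φ sin δ + cos φ cos δ cos h = -0.107616 + 0.835732 = 0.728116.
Flux = S₀ · cos θ_z = 1361 × 0.728116 = 991.0 W/m².

991 W/m²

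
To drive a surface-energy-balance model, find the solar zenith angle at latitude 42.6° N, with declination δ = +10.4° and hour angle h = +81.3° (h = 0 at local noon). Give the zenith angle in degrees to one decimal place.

cos θ_z = sin ϕ sin δ + cos ϕ cos δ cos h = 0.122189 + 0.109513 = 0.231702.
θ_z = arccos(0.231702) = 76.6°.

θ_z = 76.6°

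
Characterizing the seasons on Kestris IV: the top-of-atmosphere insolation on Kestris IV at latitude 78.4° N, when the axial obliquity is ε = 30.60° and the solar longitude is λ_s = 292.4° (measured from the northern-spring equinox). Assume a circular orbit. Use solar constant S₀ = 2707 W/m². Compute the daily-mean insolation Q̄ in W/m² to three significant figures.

Solar declination: sin δ = sin ε · sin λ_s = sin 30.60° × sin 292.4° = -0.47063, so δ = -28.075°.
cos H₀ = −tan(+78.4°) tan(-28.075°) = 2.5985 ≥ 1 ⇒ polar night, H₀ = 0 and Q̄ = 0.

Q̄ ≈ 0.00 W/m²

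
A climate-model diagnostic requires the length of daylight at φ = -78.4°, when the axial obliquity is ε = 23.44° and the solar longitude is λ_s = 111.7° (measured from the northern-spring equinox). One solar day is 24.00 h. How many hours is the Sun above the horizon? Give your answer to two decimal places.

Solar declination: sin δ = sin ε · sin λ_s = sin 23.44° × sin 111.7° = 0.36960, so δ = +21.691°.
cos H₀ = −tan φ · tan δ = 1.9378 ≥ 1, so the Sun never rises (polar night) and H₀ = 0.
Daylight = 2H₀/(2π) × 24.00 h = (0.0000/π) × 24.00 = 0.00 h.

0.00 h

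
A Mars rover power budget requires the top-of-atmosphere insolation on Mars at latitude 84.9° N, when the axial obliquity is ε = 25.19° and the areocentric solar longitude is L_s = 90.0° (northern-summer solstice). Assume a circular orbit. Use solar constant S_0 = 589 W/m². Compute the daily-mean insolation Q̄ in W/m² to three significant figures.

sin δ = sin 25.19° × sin 90.0° = 0.42562, so δ = +25.190°.
cos h₀ = −tan(+84.9°) tan(+25.190°) = -5.2702 ≤ −1 ⇒ polar day, h₀ = π.
Bracket: h₀ sin ϕ sin δ + cos ϕ cos δ sin h₀ = 3.1416×0.99604×0.42562 + 0.08889×0.90490×0.00000 = 1.331833 + 0.000000 = 1.331833.
Q̄ = (S_0/π) × [bracket] = (589/π) × 1.331833 = 249.7 W/m².

Q̄ ≈ 250 W/m²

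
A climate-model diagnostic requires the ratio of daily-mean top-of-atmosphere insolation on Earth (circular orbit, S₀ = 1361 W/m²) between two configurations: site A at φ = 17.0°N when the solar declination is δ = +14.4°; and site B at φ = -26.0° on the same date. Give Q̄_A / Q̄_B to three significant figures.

— Configuration A (φ=+17.0°):
cos H₀ = −tan(+17.0°) tan(+14.400°) = -0.0785, H₀ = 1.6494 rad.
Bracket: H₀ sin φ sin δ + cos φ cos δ sin H₀ = 1.6494×0.29237×0.24869 + 0.95630×0.96858×0.99691 = 0.119927 + 0.923391 = 1.043318.
Q̄ = (S₀/π) × [bracket] = (1361/π) × 1.043318 = 451.99 W/m².
— Configuration B (φ=-26.0°):
cos H₀ = −tan(-26.0°) tan(+14.400°) = 0.1252, H₀ = 1.4452 rad.
Bracket: H₀ sin φ sin δ + cos φ cos δ sin H₀ = 1.4452×-0.43837×0.24869 + 0.89879×0.96858×0.99213 = -0.157553 + 0.863699 = 0.706146.
Q̄ = (S₀/π) × [bracket] = (1361/π) × 0.706146 = 305.92 W/m².
Ratio Q̄_A / Q̄_B = 451.99 / 305.92 = 1.477.

Q̄_A / Q̄_B ≈ 1.48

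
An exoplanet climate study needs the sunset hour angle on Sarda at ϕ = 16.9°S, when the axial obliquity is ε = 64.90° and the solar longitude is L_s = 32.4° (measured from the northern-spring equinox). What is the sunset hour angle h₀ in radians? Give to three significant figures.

h₀ = 1.40 rad

Solar declination: sin δ = sin ε · sin L_s = sin 64.90° × sin 32.4° = 0.48523, so δ = +29.027°.
cos h₀ = −tan ϕ · tan δ = −tan(-16.9°) × tan(+29.027°) = 0.1686, so h₀ = 1.4014 rad = 80.29°.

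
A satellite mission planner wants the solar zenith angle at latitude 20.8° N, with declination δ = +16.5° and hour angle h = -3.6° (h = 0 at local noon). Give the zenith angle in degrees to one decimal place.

cos θ_z = sin ϕ sin δ + cos ϕ cos δ cos h = 0.100856 + 0.894561 = 0.995417.
θ_z = arccos(0.995417) = 5.5°.

θ_z = 5.5°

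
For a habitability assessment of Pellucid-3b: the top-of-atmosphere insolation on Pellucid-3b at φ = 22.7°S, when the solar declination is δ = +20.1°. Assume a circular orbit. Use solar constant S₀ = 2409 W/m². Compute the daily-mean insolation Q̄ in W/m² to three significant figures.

Q̄ ≈ 512 W/m²

cos H₀ = −tan(-22.7°) tan(+20.100°) = 0.1531, H₀ = 1.4171 rad.
Bracket: H₀ sin φ sin δ + cos φ cos δ sin H₀ = 1.4171×-0.38591×0.34366 + 0.92254×0.93909×0.98821 = -0.187938 + 0.856134 = 0.668196.
Q̄ = (S₀/π) × [bracket] = (2409/π) × 0.668196 = 512.4 W/m².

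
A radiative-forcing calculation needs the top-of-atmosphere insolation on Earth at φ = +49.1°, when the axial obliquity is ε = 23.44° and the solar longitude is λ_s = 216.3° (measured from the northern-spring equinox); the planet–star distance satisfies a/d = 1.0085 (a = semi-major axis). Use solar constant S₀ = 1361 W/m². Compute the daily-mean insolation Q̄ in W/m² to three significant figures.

Q̄ ≈ 168 W/m²

Solar declination: sin δ = sin ε · sin λ_s = sin 23.44° × sin 216.3° = -0.23550, so δ = -13.621°.
cos H₀ = −tan(+49.1°) tan(-13.621°) = 0.2797, H₀ = 1.2873 rad.
Bracket: H₀ sin φ sin δ + cos φ cos δ sin H₀ = 1.2873×0.75585×-0.23550 + 0.65474×0.97188×0.96008 = -0.229143 + 0.610926 = 0.381783.
Inverse-square distance factor (a/d)² = 1.0085² = 1.017072.
Q̄ = (S₀/π) × 1.017072 × [bracket] = (1361/π) × 1.017072 × 0.381783 = 168.2 W/m².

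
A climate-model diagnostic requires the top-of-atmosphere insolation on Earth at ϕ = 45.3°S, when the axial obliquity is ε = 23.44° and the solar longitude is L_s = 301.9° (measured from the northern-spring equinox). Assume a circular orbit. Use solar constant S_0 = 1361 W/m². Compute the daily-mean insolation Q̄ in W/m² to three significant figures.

Solar declination: sin δ = sin ε · sin L_s = sin 23.44° × sin 301.9° = -0.33771, so δ = -19.737°.
cos h₀ = −tan(-45.3°) tan(-19.737°) = -0.3626, h₀ = 1.9418 rad.
Bracket: h₀ sin ϕ sin δ + cos ϕ cos δ sin h₀ = 1.9418×-0.71080×-0.33771 + 0.70339×0.94125×0.93196 = 0.466118 + 0.617019 = 1.083137.
Q̄ = (S_0/π) × [bracket] = (1361/π) × 1.083137 = 469.2 W/m².

Q̄ ≈ 469 W/m²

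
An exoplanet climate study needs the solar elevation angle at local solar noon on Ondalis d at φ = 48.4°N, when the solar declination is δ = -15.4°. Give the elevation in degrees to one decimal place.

26.2°

At local noon the hour angle is zero, so the zenith angle equals |φ − δ| = |+48.4° − (-15.400°)| = 63.800°.
Elevation = 90° − 63.800° = 26.2°.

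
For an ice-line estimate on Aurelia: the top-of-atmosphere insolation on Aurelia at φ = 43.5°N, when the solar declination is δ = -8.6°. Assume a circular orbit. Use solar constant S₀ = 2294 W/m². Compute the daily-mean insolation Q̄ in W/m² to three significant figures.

Q̄ ≈ 411 W/m²

cos H₀ = −tan(+43.5°) tan(-8.600°) = 0.1435, H₀ = 1.4268 rad.
Bracket: H₀ sin φ sin δ + cos φ cos δ sin H₀ = 1.4268×0.68835×-0.14954 + 0.72537×0.98876×0.98965 = -0.146869 + 0.709794 = 0.562925.
Q̄ = (S₀/π) × [bracket] = (2294/π) × 0.562925 = 411.0 W/m².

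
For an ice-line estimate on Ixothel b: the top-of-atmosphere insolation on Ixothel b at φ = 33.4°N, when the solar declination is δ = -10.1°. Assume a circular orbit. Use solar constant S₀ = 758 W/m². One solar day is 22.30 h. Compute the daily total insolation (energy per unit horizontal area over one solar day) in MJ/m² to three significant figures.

13.1 MJ/m²

cos H₀ = −tan(+33.4°) tan(-10.100°) = 0.1175, H₀ = 1.4531 rad.
Bracket: H₀ sin φ sin δ + cos φ cos δ sin H₀ = 1.4531×0.55048×-0.17537 + 0.83485×0.98450×0.99308 = -0.140279 + 0.816222 = 0.675943.
Q̄ = (S₀/π) × [bracket] = (758/π) × 0.675943 = 163.09 W/m².
Daily total = Q̄ × 22.30 h × 3600 s/h = 163.09 × 22.30 × 3600 / 10⁶ = 13.09 MJ/m².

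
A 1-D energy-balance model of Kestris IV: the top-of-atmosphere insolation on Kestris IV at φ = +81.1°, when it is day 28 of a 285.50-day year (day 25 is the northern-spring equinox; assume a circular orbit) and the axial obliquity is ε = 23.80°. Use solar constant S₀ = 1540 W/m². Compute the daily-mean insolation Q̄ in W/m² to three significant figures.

Solar longitude: λ_s = 360° × (28 − 25)/285.50 = 3.783°.
sin δ = sin 23.80° × sin 3.783° = 0.02662, so δ = +1.526°.
cos H₀ = −tan(+81.1°) tan(+1.526°) = -0.1701, H₀ = 1.7417 rad.
Bracket: H₀ sin φ sin δ + cos φ cos δ sin H₀ = 1.7417×0.98796×0.02662 + 0.15471×0.99965×0.98543 = 0.045806 + 0.152403 = 0.198209.
Q̄ = (S₀/π) × [bracket] = (1540/π) × 0.198209 = 97.16 W/m².

Q̄ ≈ 97.2 W/m²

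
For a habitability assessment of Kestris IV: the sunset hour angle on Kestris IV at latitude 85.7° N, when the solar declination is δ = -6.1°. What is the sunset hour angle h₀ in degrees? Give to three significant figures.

cos h₀ = −tan ϕ · tan δ = 1.4213 ≥ 1, so the host star never rises (polar night) and h₀ = 0.

h₀ = 0.00°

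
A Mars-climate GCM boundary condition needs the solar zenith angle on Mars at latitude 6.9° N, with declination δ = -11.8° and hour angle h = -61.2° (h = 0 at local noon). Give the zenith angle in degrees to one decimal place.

cos θ_z = sin φ sin δ + cos φ cos δ cos h = -0.024568 + 0.468158 = 0.443590.
θ_z = arccos(0.443590) = 63.7°.

θ_z = 63.7°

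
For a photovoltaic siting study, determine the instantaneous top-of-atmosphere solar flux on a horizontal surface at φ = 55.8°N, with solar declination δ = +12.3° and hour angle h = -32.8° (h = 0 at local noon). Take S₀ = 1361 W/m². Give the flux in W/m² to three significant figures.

cos θ_z = sin φ sin δ + cos φ cos δ cos h = 0.176193 + 0.461623 = 0.637816.
Flux = S₀ · cos θ_z = 1361 × 0.637816 = 868.1 W/m².

868 W/m²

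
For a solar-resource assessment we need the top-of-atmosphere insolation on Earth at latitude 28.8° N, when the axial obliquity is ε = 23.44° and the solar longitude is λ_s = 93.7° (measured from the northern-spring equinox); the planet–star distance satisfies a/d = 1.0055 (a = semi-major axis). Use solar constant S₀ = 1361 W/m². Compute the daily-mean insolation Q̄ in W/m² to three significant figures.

Q̄ ≈ 494 W/m²

Solar declination: sin δ = sin ε · sin λ_s = sin 23.44° × sin 93.7° = 0.39696, so δ = +23.388°.
cos H₀ = −tan(+28.8°) tan(+23.388°) = -0.2378, H₀ = 1.8109 rad.
Bracket: H₀ sin φ sin δ + cos φ cos δ sin H₀ = 1.8109×0.48175×0.39696 + 0.87631×0.91784×0.97132 = 0.346308 + 0.781245 = 1.127553.
Inverse-square distance factor (a/d)² = 1.0055² = 1.011030.
Q̄ = (S₀/π) × 1.011030 × [bracket] = (1361/π) × 1.011030 × 1.127553 = 493.9 W/m².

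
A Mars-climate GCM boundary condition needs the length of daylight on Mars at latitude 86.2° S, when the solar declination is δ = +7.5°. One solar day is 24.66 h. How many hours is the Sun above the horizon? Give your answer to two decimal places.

0.00 h

cos H₀ = −tan φ · tan δ = 1.9821 ≥ 1, so the Sun never rises (polar night) and H₀ = 0.
Daylight = 2H₀/(2π) × 24.66 h = (0.0000/π) × 24.66 = 0.00 h.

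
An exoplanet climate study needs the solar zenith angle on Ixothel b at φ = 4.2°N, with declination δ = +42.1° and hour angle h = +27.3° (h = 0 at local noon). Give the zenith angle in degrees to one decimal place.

θ_z = 45.0°

cos θ_z = sin φ sin δ + cos φ cos δ cos h = 0.049101 + 0.657562 = 0.706663.
θ_z = arccos(0.706663) = 45.0°.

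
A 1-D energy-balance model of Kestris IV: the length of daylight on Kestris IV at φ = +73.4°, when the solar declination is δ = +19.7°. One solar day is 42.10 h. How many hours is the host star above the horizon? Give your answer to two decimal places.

Sunrise equation: cos H₀ = −tan φ · tan δ = -1.2011 ≤ −1, so the host star never sets (polar day) and H₀ = π.
Daylight = 2H₀/(2π) × 42.10 h = (3.1416/π) × 42.10 = 42.10 h.

42.10 h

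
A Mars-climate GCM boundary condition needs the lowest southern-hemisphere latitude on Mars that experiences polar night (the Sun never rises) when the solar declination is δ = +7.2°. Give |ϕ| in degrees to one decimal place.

|ϕ| = 82.8°

Polar night requires cos h₀ = −tan ϕ tan δ ≥ 1, i.e. tan ϕ tan δ ≤ −1.
The boundary is |tan ϕ| · |tan δ| = 1, so |ϕ| = 90° − |δ| = 90° − 7.2° = 82.8° in the southern hemisphere.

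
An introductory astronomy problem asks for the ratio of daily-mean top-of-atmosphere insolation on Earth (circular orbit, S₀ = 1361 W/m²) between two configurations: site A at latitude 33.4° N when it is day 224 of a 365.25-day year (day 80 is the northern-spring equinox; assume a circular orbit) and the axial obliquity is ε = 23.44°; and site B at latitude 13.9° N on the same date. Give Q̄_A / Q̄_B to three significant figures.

Q̄_A / Q̄_B ≈ 0.997

— Configuration A (φ=+33.4°):
Solar longitude: λ_s = 360° × (224 − 80)/365.25 = 141.930°.
sin δ = sin 23.44° × sin 141.930° = 0.24528, so δ = +14.199°.
cos H₀ = −tan(+33.4°) tan(+14.199°) = -0.1668, H₀ = 1.7384 rad.
Bracket: H₀ sin φ sin δ + cos φ cos δ sin H₀ = 1.7384×0.55048×0.24528 + 0.83485×0.96945×0.98599 = 0.234722 + 0.798006 = 1.032728.
Q̄ = (S₀/π) × [bracket] = (1361/π) × 1.032728 = 447.40 W/m².
— Configuration B (φ=+13.9°):
cos H₀ = −tan(+13.9°) tan(+14.199°) = -0.0626, H₀ = 1.6335 rad.
Bracket: H₀ sin φ sin δ + cos φ cos δ sin H₀ = 1.6335×0.24023×0.24528 + 0.97072×0.96945×0.99804 = 0.096252 + 0.939220 = 1.035472.
Q̄ = (S₀/π) × [bracket] = (1361/π) × 1.035472 = 448.59 W/m².
Ratio Q̄_A / Q̄_B = 447.40 / 448.59 = 0.9973.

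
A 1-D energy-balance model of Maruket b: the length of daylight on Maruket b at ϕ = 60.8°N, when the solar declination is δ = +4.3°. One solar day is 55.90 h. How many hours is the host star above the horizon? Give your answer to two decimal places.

30.35 h

cos h₀ = −tan ϕ · tan δ = −tan(+60.8°) × tan(+4.300°) = -0.1345, so h₀ = 1.7057 rad = 97.73°.
Daylight = 2h₀/(2π) × 55.90 h = (1.7057/π) × 55.90 = 30.35 h.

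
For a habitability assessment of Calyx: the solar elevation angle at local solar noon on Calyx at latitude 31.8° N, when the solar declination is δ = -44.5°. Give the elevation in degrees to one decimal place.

13.7°

At local noon the hour angle is zero, so the zenith angle equals |φ − δ| = |+31.8° − (-44.500°)| = 76.300°.
Elevation = 90° − 76.300° = 13.7°.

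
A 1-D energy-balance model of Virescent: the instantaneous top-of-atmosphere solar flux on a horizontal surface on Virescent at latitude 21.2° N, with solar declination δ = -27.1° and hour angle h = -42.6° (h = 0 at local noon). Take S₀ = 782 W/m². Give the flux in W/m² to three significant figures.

349 W/m²

cos θ_z = sin φ sin δ + cos φ cos δ cos h = -0.164736 + 0.610936 = 0.446200.
Flux = S₀ · cos θ_z = 782 × 0.446200 = 348.9 W/m².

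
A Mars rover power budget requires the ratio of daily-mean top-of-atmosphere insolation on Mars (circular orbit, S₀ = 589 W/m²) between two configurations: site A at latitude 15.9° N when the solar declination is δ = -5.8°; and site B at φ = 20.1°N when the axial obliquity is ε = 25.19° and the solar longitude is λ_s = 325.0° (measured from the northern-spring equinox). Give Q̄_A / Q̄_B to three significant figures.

— Configuration A (φ=+15.9°):
cos H₀ = −tan(+15.9°) tan(-5.800°) = 0.0289, H₀ = 1.5419 rad.
Bracket: H₀ sin φ sin δ + cos φ cos δ sin H₀ = 1.5419×0.27396×-0.10106 + 0.96174×0.99488×0.99958 = -0.042690 + 0.956414 = 0.913724.
Q̄ = (S₀/π) × [bracket] = (589/π) × 0.913724 = 171.31 W/m².
— Configuration B (φ=+20.1°):
Solar declination: sin δ = sin ε · sin λ_s = sin 25.19° × sin 325.0° = -0.24413, so δ = -14.130°.
cos H₀ = −tan(+20.1°) tan(-14.130°) = 0.0921, H₀ = 1.4785 rad.
Bracket: H₀ sin φ sin δ + cos φ cos δ sin H₀ = 1.4785×0.34366×-0.24413 + 0.93909×0.96974×0.99575 = -0.124043 + 0.906803 = 0.782760.
Q̄ = (S₀/π) × [bracket] = (589/π) × 0.782760 = 146.76 W/m².
Ratio Q̄_A / Q̄_B = 171.31 / 146.76 = 1.167.

Q̄_A / Q̄_B ≈ 1.17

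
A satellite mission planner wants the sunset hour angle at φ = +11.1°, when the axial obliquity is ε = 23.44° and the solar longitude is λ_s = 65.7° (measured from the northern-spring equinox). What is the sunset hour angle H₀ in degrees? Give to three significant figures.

Solar declination: sin δ = sin ε · sin λ_s = sin 23.44° × sin 65.7° = 0.36255, so δ = +21.257°.
cos H₀ = −tan φ · tan δ = −tan(+11.1°) × tan(+21.257°) = -0.0763, so H₀ = 1.6472 rad = 94.38°.

H₀ = 94.4°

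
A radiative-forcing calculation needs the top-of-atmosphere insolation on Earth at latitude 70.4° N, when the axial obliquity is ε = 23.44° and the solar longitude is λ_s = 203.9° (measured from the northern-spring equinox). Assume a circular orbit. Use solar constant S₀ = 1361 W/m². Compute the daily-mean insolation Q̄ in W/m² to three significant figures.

Q̄ ≈ 55.5 W/m²

Solar declination: sin δ = sin ε · sin λ_s = sin 23.44° × sin 203.9° = -0.16116, so δ = -9.274°.
cos H₀ = −tan(+70.4°) tan(-9.274°) = 0.4586, H₀ = 1.0944 rad.
Bracket: H₀ sin φ sin δ + cos φ cos δ sin H₀ = 1.0944×0.94206×-0.16116 + 0.33545×0.98693×0.88865 = -0.166154 + 0.294202 = 0.128048.
Q̄ = (S₀/π) × [bracket] = (1361/π) × 0.128048 = 55.47 W/m².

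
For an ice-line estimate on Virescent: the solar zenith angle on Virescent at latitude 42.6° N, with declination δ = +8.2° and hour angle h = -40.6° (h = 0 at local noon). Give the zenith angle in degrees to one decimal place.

θ_z = 49.5°

cos θ_z = sin φ sin δ + cos φ cos δ cos h = 0.096542 + 0.553183 = 0.649725.
θ_z = arccos(0.649725) = 49.5°.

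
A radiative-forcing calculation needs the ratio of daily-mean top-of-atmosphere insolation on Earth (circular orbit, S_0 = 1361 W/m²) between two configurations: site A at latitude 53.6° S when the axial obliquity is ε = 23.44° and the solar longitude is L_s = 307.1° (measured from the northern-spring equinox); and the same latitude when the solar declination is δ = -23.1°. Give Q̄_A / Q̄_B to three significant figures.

Q̄_A / Q̄_B ≈ 0.900

— Configuration A (ϕ=-53.6°):
Solar declination: sin δ = sin ε · sin L_s = sin 23.44° × sin 307.1° = -0.31727, so δ = -18.498°.
cos h₀ = −tan(-53.6°) tan(-18.498°) = -0.4538, h₀ = 2.0418 rad.
Bracket: h₀ sin ϕ sin δ + cos ϕ cos δ sin h₀ = 2.0418×-0.80489×-0.31727 + 0.59342×0.94834×0.89111 = 0.521409 + 0.501485 = 1.022894.
Q̄ = (S_0/π) × [bracket] = (1361/π) × 1.022894 = 443.14 W/m².
— Configuration B (ϕ=-53.6°):
cos h₀ = −tan(-53.6°) tan(-23.100°) = -0.5785, h₀ = 2.1877 rad.
Bracket: h₀ sin ϕ sin δ + cos ϕ cos δ sin h₀ = 2.1877×-0.80489×-0.39234 + 0.59342×0.91982×0.81565 = 0.690855 + 0.445214 = 1.136069.
Q̄ = (S_0/π) × [bracket] = (1361/π) × 1.136069 = 492.17 W/m².
Ratio Q̄_A / Q̄_B = 443.14 / 492.17 = 0.9004.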